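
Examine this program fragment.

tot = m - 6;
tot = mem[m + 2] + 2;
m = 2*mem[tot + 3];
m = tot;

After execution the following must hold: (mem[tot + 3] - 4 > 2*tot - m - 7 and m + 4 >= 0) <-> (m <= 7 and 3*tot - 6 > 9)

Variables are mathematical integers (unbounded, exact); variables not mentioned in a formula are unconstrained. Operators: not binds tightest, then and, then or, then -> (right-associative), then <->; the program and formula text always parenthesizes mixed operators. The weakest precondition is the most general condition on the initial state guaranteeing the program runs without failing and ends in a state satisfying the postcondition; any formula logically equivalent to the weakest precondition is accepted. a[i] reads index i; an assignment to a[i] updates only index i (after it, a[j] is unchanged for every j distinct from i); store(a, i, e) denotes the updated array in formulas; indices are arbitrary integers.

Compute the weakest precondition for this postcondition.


Working backward. After the program, the postcondition (mem[tot + 3] - 4 > 2*tot - m - 7 and m + 4 >= 0) <-> (m <= 7 and 3*tot - 6 > 9) must hold; in canonical form it is (mem[tot + 3] + m > 2*tot - 3 and m >= -4) <-> (m <= 7 and 3*tot > 15).
Before m := tot: (mem[tot + 3] > tot - 3 and tot >= -4) <-> (tot <= 7 and 3*tot > 15)
Before m := 2*mem[tot + 3]: (mem[tot + 3] > tot - 3 and tot >= -4) <-> (tot <= 7 and 3*tot > 15)
Before tot := mem[m + 2] + 2: (mem[mem[m + 2] + 5] > mem[m + 2] - 1 and mem[m + 2] >= -6) <-> (mem[m + 2] <= 5 and 3*mem[m + 2] > 9)
Before tot := m - 6: (mem[mem[m + 2] + 5] > mem[m + 2] - 1 and mem[m + 2] >= -6) <-> (mem[m + 2] <= 5 and 3*mem[m + 2] > 9)
Answer: WP = (mem[mem[m + 2] + 5] > mem[m + 2] - 1 and mem[m + 2] >= -6) <-> (mem[m + 2] <= 5 and 3*mem[m + 2] > 9)


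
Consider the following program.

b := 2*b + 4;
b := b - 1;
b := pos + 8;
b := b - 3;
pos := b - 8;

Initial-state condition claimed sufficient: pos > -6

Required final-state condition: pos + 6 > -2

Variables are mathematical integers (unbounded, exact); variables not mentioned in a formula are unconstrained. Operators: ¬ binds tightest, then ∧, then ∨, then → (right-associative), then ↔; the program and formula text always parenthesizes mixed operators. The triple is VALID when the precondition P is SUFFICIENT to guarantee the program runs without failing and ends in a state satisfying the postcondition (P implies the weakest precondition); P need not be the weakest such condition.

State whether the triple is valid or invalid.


Working backward. After the program, the postcondition pos + 6 > -2 must hold; in canonical form it is pos > -8.
Before pos := b - 8: b > 0
Before b := b - 3: b > 3
Before b := pos + 8: pos > -5
Before b := b - 1: pos > -5
Before b := 2*b + 4: pos > -5
The weakest precondition is pos > -5.
Check whether pos > -6 implies it.
Countermodel: at the initial state pos = -5, the precondition holds but the weakest precondition fails.
Answer: invalid


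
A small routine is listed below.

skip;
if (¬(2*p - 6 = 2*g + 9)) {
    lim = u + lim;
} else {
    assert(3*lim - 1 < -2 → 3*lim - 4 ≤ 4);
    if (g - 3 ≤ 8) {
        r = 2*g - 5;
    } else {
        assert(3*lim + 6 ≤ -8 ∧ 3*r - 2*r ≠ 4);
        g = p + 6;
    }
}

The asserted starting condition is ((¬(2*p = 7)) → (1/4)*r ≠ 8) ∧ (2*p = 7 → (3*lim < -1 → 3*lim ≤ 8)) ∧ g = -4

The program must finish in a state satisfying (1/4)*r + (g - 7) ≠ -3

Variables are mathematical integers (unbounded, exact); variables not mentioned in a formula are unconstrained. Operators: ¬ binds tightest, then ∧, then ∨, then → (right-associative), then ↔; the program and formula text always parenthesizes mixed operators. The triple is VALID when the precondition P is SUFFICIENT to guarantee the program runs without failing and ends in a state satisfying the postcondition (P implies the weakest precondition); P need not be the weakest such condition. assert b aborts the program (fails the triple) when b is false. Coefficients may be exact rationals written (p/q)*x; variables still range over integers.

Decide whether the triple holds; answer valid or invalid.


Working backward. After the program, the postcondition (1/4)*r + (g - 7) ≠ -3 must hold; in canonical form it is g + (1/4)*r ≠ 4.
Then branch requires g + (1/4)*r ≠ 4; else branch requires (3*lim < -1 → 3*lim ≤ 8) ∧ (g ≤ 11 → (3/2)*g ≠ 21/4) ∧ ((¬(g ≤ 11)) → (3*lim ≤ -14 ∧ r ≠ 4 ∧ p + (1/4)*r ≠ -2)).
Before the if: ((¬(2*p = 2*g + 15)) → g + (1/4)*r ≠ 4) ∧ (2*p = 2*g + 15 → ((3*lim < -1 → 3*lim ≤ 8) ∧ (g ≤ 11 → (3/2)*g ≠ 21/4) ∧ ((¬(g ≤ 11)) → (3*lim ≤ -14 ∧ r ≠ 4 ∧ p + (1/4)*r ≠ -2))))
Before skip: ((¬(2*p = 2*g + 15)) → g + (1/4)*r ≠ 4) ∧ (2*p = 2*g + 15 → ((3*lim < -1 → 3*lim ≤ 8) ∧ (g ≤ 11 → (3/2)*g ≠ 21/4) ∧ ((¬(g ≤ 11)) → (3*lim ≤ -14 ∧ r ≠ 4 ∧ p + (1/4)*r ≠ -2))))
The weakest precondition is ((¬(2*p = 2*g + 15)) → g + (1/4)*r ≠ 4) ∧ (2*p = 2*g + 15 → ((3*lim < -1 → 3*lim ≤ 8) ∧ (g ≤ 11 → (3/2)*g ≠ 21/4) ∧ ((¬(g ≤ 11)) → (3*lim ≤ -14 ∧ r ≠ 4 ∧ p + (1/4)*r ≠ -2)))).
Check whether ((¬(2*p = 7)) → (1/4)*r ≠ 8) ∧ (2*p = 7 → (3*lim < -1 → 3*lim ≤ 8)) ∧ g = -4 implies it.
Every state satisfying the precondition satisfies the weakest precondition: the implication holds.
Answer: valid


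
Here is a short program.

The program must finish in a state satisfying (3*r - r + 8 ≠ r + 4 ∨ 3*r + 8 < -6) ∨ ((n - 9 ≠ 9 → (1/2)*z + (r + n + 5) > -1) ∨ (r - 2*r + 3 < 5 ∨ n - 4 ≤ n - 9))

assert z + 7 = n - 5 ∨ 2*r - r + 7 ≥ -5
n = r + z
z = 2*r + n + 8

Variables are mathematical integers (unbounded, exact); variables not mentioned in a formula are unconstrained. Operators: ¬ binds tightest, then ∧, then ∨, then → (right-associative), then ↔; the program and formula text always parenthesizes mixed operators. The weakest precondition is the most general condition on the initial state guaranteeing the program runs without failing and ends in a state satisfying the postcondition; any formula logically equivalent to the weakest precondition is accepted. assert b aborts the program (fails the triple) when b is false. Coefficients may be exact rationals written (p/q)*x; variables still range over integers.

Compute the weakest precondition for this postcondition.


Working backward. After the program, the postcondition (3*r - r + 8 ≠ r + 4 ∨ 3*r + 8 < -6) ∨ ((n - 9 ≠ 9 → (1/2)*z + (r + n + 5) > -1) ∨ (r - 2*r + 3 < 5 ∨ n - 4 ≤ n - 9)) must hold; in canonical form it is r ≠ -4 ∨ 3*r < -14 ∨ (n ≠ 18 → n + r + (1/2)*z > -6) ∨ r > -2.
Before z := 2*r + n + 8: r ≠ -4 ∨ 3*r < -14 ∨ (n ≠ 18 → (3/2)*n + 2*r > -10) ∨ r > -2
Before n := r + z: r ≠ -4 ∨ 3*r < -14 ∨ (r + z ≠ 18 → (7/2)*r + (3/2)*z > -10) ∨ r > -2
Before assert z + 7 = n - 5 ∨ 2*r - r + 7 ≥ -5: (z = n - 12 ∨ r ≥ -12) ∧ (r ≠ -4 ∨ 3*r < -14 ∨ (r + z ≠ 18 → (7/2)*r + (3/2)*z > -10) ∨ r > -2)
Answer: WP = (z = n - 12 ∨ r ≥ -12) ∧ (r ≠ -4 ∨ 3*r < -14 ∨ (r + z ≠ 18 → (7/2)*r + (3/2)*z > -10) ∨ r > -2)


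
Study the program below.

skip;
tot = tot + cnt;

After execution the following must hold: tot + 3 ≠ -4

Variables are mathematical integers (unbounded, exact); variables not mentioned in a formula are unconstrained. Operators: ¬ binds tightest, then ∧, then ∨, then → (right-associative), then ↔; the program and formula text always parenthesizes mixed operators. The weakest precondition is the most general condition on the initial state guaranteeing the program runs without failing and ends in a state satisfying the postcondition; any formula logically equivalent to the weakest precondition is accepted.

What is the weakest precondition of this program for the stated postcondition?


Working backward. After the program, the postcondition tot + 3 ≠ -4 must hold; in canonical form it is tot ≠ -7.
Before tot := tot + cnt: cnt + tot ≠ -7
Before skip: cnt + tot ≠ -7
Answer: WP = cnt + tot ≠ -7


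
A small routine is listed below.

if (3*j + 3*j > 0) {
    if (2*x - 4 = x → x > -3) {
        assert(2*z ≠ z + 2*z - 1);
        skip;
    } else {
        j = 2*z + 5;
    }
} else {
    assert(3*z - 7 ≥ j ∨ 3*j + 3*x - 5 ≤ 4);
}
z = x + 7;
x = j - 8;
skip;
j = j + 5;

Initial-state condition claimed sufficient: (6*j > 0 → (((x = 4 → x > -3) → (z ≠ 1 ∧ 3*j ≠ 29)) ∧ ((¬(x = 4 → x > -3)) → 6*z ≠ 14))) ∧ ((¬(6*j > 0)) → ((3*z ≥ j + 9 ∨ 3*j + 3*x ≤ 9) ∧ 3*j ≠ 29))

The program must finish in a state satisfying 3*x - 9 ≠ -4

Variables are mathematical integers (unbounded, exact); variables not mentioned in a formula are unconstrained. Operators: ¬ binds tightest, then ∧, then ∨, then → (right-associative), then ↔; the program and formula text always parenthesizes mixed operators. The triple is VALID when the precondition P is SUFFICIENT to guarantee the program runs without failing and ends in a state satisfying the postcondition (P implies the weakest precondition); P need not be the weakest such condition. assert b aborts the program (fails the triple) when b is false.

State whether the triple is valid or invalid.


Working backward. After the program, the postcondition 3*x - 9 ≠ -4 must hold; in canonical form it is 3*x ≠ 5.
Before j := j + 5: 3*x ≠ 5
Before skip: 3*x ≠ 5
Before x := j - 8: 3*j ≠ 29
Before z := x + 7: 3*j ≠ 29
Then branch requires ((x = 4 → x > -3) → (z ≠ 1 ∧ 3*j ≠ 29)) ∧ ((¬(x = 4 → x > -3)) → 6*z ≠ 14); else branch requires (3*z ≥ j + 7 ∨ 3*j + 3*x ≤ 9) ∧ 3*j ≠ 29.
Before the if: (6*j > 0 → (((x = 4 → x > -3) → (z ≠ 1 ∧ 3*j ≠ 29)) ∧ ((¬(x = 4 → x > -3)) → 6*z ≠ 14))) ∧ ((¬(6*j > 0)) → ((3*z ≥ j + 7 ∨ 3*j + 3*x ≤ 9) ∧ 3*j ≠ 29))
The weakest precondition is (6*j > 0 → (((x = 4 → x > -3) → (z ≠ 1 ∧ 3*j ≠ 29)) ∧ ((¬(x = 4 → x > -3)) → 6*z ≠ 14))) ∧ ((¬(6*j > 0)) → ((3*z ≥ j + 7 ∨ 3*j + 3*x ≤ 9) ∧ 3*j ≠ 29)).
Check whether (6*j > 0 → (((x = 4 → x > -3) → (z ≠ 1 ∧ 3*j ≠ 29)) ∧ ((¬(x = 4 → x > -3)) → 6*z ≠ 14))) ∧ ((¬(6*j > 0)) → ((3*z ≥ j + 9 ∨ 3*j + 3*x ≤ 9) ∧ 3*j ≠ 29)) implies it.
Every state satisfying the precondition satisfies the weakest precondition: the implication holds.
Answer: valid


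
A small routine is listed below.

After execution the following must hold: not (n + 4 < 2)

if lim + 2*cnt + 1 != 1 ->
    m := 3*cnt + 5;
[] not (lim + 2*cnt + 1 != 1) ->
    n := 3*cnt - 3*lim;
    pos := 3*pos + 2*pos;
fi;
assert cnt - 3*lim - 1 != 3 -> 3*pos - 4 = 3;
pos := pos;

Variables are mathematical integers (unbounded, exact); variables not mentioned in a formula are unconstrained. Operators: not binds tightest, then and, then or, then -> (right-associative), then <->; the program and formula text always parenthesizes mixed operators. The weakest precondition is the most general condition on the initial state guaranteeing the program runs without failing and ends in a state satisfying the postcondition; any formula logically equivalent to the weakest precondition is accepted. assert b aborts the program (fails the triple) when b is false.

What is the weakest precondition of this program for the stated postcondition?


Working backward. After the program, the postcondition not (n + 4 < 2) must hold; in canonical form it is not (n < -2).
Before pos := pos: not (n < -2)
Before assert cnt - 3*lim - 1 != 3 -> 3*pos - 4 = 3: (cnt != 3*lim + 4 -> 3*pos = 7) and (not (n < -2))
Then branch requires (cnt != 3*lim + 4 -> 3*pos = 7) and (not (n < -2)); else branch requires (cnt != 3*lim + 4 -> 15*pos = 7) and (not (3*cnt < 3*lim - 2)).
Before the if: (2*cnt + lim != 0 -> ((cnt != 3*lim + 4 -> 3*pos = 7) and (not (n < -2)))) and ((not (2*cnt + lim != 0)) -> ((cnt != 3*lim + 4 -> 15*pos = 7) and (not (3*cnt < 3*lim - 2))))
Answer: WP = (2*cnt + lim != 0 -> ((cnt != 3*lim + 4 -> 3*pos = 7) and (not (n < -2)))) and ((not (2*cnt + lim != 0)) -> ((cnt != 3*lim + 4 -> 15*pos = 7) and (not (3*cnt < 3*lim - 2))))


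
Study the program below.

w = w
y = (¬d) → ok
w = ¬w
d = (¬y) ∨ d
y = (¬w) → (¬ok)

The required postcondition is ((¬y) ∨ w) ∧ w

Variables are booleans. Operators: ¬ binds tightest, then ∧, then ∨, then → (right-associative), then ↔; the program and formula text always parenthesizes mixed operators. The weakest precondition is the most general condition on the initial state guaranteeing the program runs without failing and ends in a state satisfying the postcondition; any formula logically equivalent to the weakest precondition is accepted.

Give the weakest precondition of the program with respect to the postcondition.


Working backward. After the program, ((¬y) ∨ w) ∧ w must hold.
Before y := (¬w) → (¬ok): ((¬((¬w) → (¬ok))) ∨ w) ∧ w
Before d := (¬y) ∨ d: ((¬((¬w) → (¬ok))) ∨ w) ∧ w
Before w := ¬w: ((¬(w → (¬ok))) ∨ (¬w)) ∧ (¬w)
Before y := (¬d) → ok: ((¬(w → (¬ok))) ∨ (¬w)) ∧ (¬w)
Before w := w: ((¬(w → (¬ok))) ∨ (¬w)) ∧ (¬w)
Answer: WP = ((¬(w → (¬ok))) ∨ (¬w)) ∧ (¬w)


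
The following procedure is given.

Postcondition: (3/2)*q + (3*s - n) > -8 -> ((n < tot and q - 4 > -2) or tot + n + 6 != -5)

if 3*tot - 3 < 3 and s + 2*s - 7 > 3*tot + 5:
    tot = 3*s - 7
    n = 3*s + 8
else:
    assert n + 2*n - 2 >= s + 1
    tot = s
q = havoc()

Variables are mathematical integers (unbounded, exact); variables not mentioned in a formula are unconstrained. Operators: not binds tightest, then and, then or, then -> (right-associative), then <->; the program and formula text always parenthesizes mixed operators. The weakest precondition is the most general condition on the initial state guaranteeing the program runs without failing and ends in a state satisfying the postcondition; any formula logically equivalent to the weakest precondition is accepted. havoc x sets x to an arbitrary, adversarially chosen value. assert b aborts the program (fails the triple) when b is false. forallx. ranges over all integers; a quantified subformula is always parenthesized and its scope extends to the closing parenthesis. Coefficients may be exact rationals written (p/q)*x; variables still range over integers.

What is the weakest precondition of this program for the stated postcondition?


Working backward. After the program, the postcondition (3/2)*q + (3*s - n) > -8 -> ((n < tot and q - 4 > -2) or tot + n + 6 != -5) must hold; in canonical form it is (3/2)*q + 3*s > n - 8 -> ((n < tot and q > 2) or n + tot != -11).
Before havoc q: forall q_1. ((3/2)*q_1 + 3*s > n - 8 -> ((n < tot and q_1 > 2) or n + tot != -11))
Then branch requires forall q_1. ((3/2)*q_1 > 0 -> 6*s != -12); else branch requires 3*n >= s + 3 and (forall q_1. ((3/2)*q_1 + 3*s > n - 8 -> ((n < s and q_1 > 2) or n + s != -11))).
Before the if: ((3*tot < 6 and 3*s > 3*tot + 12) -> (forall q_1. ((3/2)*q_1 > 0 -> 6*s != -12))) and ((not (3*tot < 6 and 3*s > 3*tot + 12)) -> (3*n >= s + 3 and (forall q_1. ((3/2)*q_1 + 3*s > n - 8 -> ((n < s and q_1 > 2) or n + s != -11)))))
Answer: WP = ((3*tot < 6 and 3*s > 3*tot + 12) -> (forall q_1. ((3/2)*q_1 > 0 -> 6*s != -12))) and ((not (3*tot < 6 and 3*s > 3*tot + 12)) -> (3*n >= s + 3 and (forall q_1. ((3/2)*q_1 + 3*s > n - 8 -> ((n < s and q_1 > 2) or n + s != -11)))))


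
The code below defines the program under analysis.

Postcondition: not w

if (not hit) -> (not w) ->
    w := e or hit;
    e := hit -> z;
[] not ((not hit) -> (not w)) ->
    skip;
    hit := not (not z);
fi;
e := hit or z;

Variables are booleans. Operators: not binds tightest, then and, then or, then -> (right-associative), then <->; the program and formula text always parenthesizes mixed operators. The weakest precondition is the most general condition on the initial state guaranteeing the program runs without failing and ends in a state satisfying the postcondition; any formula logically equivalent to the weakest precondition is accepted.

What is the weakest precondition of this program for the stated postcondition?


Working backward. After the program, not w must hold.
Before e := hit or z: not w
Then branch requires not (e or hit); else branch requires not w.
Before the if: (((not hit) -> (not w)) -> (not (e or hit))) and ((not ((not hit) -> (not w))) -> (not w))
Answer: WP = (((not hit) -> (not w)) -> (not (e or hit))) and ((not ((not hit) -> (not w))) -> (not w))


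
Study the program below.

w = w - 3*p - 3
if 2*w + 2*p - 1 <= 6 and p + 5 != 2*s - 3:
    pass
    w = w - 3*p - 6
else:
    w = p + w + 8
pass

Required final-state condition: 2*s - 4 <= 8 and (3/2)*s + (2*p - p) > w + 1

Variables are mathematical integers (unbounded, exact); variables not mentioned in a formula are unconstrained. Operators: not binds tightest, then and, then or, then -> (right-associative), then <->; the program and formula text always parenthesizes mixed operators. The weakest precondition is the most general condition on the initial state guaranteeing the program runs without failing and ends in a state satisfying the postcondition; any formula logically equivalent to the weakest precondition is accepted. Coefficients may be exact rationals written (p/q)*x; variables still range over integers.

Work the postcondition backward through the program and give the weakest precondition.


Working backward. After the program, the postcondition 2*s - 4 <= 8 and (3/2)*s + (2*p - p) > w + 1 must hold; in canonical form it is 2*s <= 12 and p + (3/2)*s > w + 1.
Before skip: 2*s <= 12 and p + (3/2)*s > w + 1
Then branch requires 2*s <= 12 and 4*p + (3/2)*s > w - 5; else branch requires 2*s <= 12 and (3/2)*s > w + 9.
Before the if: ((2*p + 2*w <= 7 and p != 2*s - 8) -> (2*s <= 12 and 4*p + (3/2)*s > w - 5)) and ((not (2*p + 2*w <= 7 and p != 2*s - 8)) -> (2*s <= 12 and (3/2)*s > w + 9))
Before w := w - 3*p - 3: ((2*w <= 4*p + 13 and p != 2*s - 8) -> (2*s <= 12 and 7*p + (3/2)*s > w - 8)) and ((not (2*w <= 4*p + 13 and p != 2*s - 8)) -> (2*s <= 12 and 3*p + (3/2)*s > w + 6))
Answer: WP = ((2*w <= 4*p + 13 and p != 2*s - 8) -> (2*s <= 12 and 7*p + (3/2)*s > w - 8)) and ((not (2*w <= 4*p + 13 and p != 2*s - 8)) -> (2*s <= 12 and 3*p + (3/2)*s > w + 6))


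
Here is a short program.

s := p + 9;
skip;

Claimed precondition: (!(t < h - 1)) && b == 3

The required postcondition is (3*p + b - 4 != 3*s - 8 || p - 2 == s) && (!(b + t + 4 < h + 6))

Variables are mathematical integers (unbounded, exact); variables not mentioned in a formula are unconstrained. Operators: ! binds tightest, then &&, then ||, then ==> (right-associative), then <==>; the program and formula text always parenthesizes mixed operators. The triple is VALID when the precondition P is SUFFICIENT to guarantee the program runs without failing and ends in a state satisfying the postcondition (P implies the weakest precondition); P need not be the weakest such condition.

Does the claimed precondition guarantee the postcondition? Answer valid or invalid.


Working backward. After the program, the postcondition (3*p + b - 4 != 3*s - 8 || p - 2 == s) && (!(b + t + 4 < h + 6)) must hold; in canonical form it is (b + 3*p != 3*s - 4 || p == s + 2) && (!(b + t < h + 2)).
Before skip: (b + 3*p != 3*s - 4 || p == s + 2) && (!(b + t < h + 2))
Before s := p + 9: b != 23 && (!(b + t < h + 2))
The weakest precondition is b != 23 && (!(b + t < h + 2)).
Check whether (!(t < h - 1)) && b == 3 implies it.
Every state satisfying the precondition satisfies the weakest precondition: the implication holds.
Answer: valid


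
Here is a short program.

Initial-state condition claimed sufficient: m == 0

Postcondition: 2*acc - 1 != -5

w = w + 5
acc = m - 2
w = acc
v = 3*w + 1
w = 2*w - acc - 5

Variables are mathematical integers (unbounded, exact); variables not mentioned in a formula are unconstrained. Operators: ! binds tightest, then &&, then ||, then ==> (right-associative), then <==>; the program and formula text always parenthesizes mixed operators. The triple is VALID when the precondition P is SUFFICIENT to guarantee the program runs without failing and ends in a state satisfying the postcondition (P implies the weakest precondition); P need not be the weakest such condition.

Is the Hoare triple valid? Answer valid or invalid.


Working backward. After the program, the postcondition 2*acc - 1 != -5 must hold; in canonical form it is 2*acc != -4.
Before w := 2*w - acc - 5: 2*acc != -4
Before v := 3*w + 1: 2*acc != -4
Before w := acc: 2*acc != -4
Before acc := m - 2: 2*m != 0
Before w := w + 5: 2*m != 0
The weakest precondition is 2*m != 0.
Check whether m == 0 implies it.
Countermodel: at the initial state m = 0, the precondition holds but the weakest precondition fails.
Answer: invalid


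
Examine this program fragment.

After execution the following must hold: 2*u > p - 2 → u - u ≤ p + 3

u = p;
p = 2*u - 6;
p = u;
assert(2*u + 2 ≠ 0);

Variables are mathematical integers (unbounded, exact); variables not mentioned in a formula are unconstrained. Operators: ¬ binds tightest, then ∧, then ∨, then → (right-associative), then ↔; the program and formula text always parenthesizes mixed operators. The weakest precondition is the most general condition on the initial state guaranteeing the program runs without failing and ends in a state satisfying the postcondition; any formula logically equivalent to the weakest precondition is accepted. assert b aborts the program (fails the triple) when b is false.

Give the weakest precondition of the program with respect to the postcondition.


Working backward. After the program, the postcondition 2*u > p - 2 → u - u ≤ p + 3 must hold; in canonical form it is 2*u > p - 2 → p ≥ -3.
Before assert 2*u + 2 ≠ 0: 2*u ≠ -2 ∧ (2*u > p - 2 → p ≥ -3)
Before p := u: 2*u ≠ -2 ∧ (u > -2 → u ≥ -3)
Before p := 2*u - 6: 2*u ≠ -2 ∧ (u > -2 → u ≥ -3)
Before u := p: 2*p ≠ -2 ∧ (p > -2 → p ≥ -3)
Answer: WP = 2*p ≠ -2 ∧ (p > -2 → p ≥ -3)


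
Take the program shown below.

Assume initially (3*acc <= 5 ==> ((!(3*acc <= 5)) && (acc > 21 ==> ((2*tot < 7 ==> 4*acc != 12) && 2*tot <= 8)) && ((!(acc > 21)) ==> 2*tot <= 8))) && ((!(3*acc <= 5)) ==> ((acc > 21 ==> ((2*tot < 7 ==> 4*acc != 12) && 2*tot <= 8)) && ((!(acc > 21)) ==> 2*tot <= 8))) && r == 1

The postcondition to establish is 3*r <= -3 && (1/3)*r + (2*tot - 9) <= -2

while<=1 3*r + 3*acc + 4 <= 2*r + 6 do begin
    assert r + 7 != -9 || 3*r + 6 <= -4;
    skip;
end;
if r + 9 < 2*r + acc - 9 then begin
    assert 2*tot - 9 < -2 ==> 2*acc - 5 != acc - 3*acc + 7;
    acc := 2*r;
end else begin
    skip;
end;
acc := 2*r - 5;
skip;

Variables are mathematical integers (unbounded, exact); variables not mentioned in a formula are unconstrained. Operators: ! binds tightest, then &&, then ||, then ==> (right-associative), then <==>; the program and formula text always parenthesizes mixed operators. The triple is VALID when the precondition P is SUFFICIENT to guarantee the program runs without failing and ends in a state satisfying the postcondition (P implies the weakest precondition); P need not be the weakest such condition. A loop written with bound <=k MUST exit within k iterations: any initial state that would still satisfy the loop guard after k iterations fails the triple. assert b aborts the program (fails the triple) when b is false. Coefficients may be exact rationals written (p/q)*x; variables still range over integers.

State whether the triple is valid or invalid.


Working backward. After the program, the postcondition 3*r <= -3 && (1/3)*r + (2*tot - 9) <= -2 must hold; in canonical form it is 3*r <= -3 && (1/3)*r + 2*tot <= 7.
Before skip: 3*r <= -3 && (1/3)*r + 2*tot <= 7
Before acc := 2*r - 5: 3*r <= -3 && (1/3)*r + 2*tot <= 7
Then branch requires (2*tot < 7 ==> 4*acc != 12) && 3*r <= -3 && (1/3)*r + 2*tot <= 7; else branch requires 3*r <= -3 && (1/3)*r + 2*tot <= 7.
Before the if: (acc + r > 18 ==> ((2*tot < 7 ==> 4*acc != 12) && 3*r <= -3 && (1/3)*r + 2*tot <= 7)) && ((!(acc + r > 18)) ==> (3*r <= -3 && (1/3)*r + 2*tot <= 7))
Before the loop (bound <=1), unroll the exhaustion recursion (WP_0 = exit-now case; WP_j = one more guarded iteration, up to j = 1):
  WP_0: (!(3*acc + r <= 2)) && (acc + r > 18 ==> ((2*tot < 7 ==> 4*acc != 12) && 3*r <= -3 && (1/3)*r + 2*tot <= 7)) && ((!(acc + r > 18)) ==> (3*r <= -3 && (1/3)*r + 2*tot <= 7))
  WP_1: (3*acc + r <= 2 ==> ((r != -16 || 3*r <= -10) && (!(3*acc + r <= 2)) && (acc + r > 18 ==> ((2*tot < 7 ==> 4*acc != 12) && 3*r <= -3 && (1/3)*r + 2*tot <= 7)) && ((!(acc + r > 18)) ==> (3*r <= -3 && (1/3)*r + 2*tot <= 7)))) && ((!(3*acc + r <= 2)) ==> ((acc + r > 18 ==> ((2*tot < 7 ==> 4*acc != 12) && 3*r <= -3 && (1/3)*r + 2*tot <= 7)) && ((!(acc + r > 18)) ==> (3*r <= -3 && (1/3)*r + 2*tot <= 7))))
So before the loop: (3*acc + r <= 2 ==> ((r != -16 || 3*r <= -10) && (!(3*acc + r <= 2)) && (acc + r > 18 ==> ((2*tot < 7 ==> 4*acc != 12) && 3*r <= -3 && (1/3)*r + 2*tot <= 7)) && ((!(acc + r > 18)) ==> (3*r <= -3 && (1/3)*r + 2*tot <= 7)))) && ((!(3*acc + r <= 2)) ==> ((acc + r > 18 ==> ((2*tot < 7 ==> 4*acc != 12) && 3*r <= -3 && (1/3)*r + 2*tot <= 7)) && ((!(acc + r > 18)) ==> (3*r <= -3 && (1/3)*r + 2*tot <= 7))))
The weakest precondition is (3*acc + r <= 2 ==> ((r != -16 || 3*r <= -10) && (!(3*acc + r <= 2)) && (acc + r > 18 ==> ((2*tot < 7 ==> 4*acc != 12) && 3*r <= -3 && (1/3)*r + 2*tot <= 7)) && ((!(acc + r > 18)) ==> (3*r <= -3 && (1/3)*r + 2*tot <= 7)))) && ((!(3*acc + r <= 2)) ==> ((acc + r > 18 ==> ((2*tot < 7 ==> 4*acc != 12) && 3*r <= -3 && (1/3)*r + 2*tot <= 7)) && ((!(acc + r > 18)) ==> (3*r <= -3 && (1/3)*r + 2*tot <= 7)))).
Check whether (3*acc <= 5 ==> ((!(3*acc <= 5)) && (acc > 21 ==> ((2*tot < 7 ==> 4*acc != 12) && 2*tot <= 8)) && ((!(acc > 21)) ==> 2*tot <= 8))) && ((!(3*acc <= 5)) ==> ((acc > 21 ==> ((2*tot < 7 ==> 4*acc != 12) && 2*tot <= 8)) && ((!(acc > 21)) ==> 2*tot <= 8))) && r == 1 implies it.
Countermodel: at the initial state acc = 2, r = 1, tot = 0, the precondition holds but the weakest precondition fails.
Answer: invalid


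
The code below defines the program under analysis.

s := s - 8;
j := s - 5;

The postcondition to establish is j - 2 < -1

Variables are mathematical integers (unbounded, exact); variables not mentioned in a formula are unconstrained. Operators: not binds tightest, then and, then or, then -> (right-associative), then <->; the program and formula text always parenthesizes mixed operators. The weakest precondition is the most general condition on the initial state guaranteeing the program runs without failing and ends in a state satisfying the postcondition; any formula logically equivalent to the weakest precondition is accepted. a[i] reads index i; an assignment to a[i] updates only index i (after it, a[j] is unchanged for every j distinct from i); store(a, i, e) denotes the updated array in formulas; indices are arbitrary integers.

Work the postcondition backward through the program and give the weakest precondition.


Working backward. After the program, the postcondition j - 2 < -1 must hold; in canonical form it is j < 1.
Before j := s - 5: s < 6
Before s := s - 8: s < 14
Answer: WP = s < 14


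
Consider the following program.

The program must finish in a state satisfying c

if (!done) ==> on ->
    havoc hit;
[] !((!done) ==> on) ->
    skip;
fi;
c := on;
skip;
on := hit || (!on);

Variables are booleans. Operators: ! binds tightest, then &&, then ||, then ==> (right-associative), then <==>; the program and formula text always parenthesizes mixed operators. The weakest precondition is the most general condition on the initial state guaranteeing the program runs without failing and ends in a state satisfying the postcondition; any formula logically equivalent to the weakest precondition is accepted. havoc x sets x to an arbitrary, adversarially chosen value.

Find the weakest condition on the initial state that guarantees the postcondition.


Working backward. After the program, c must hold.
Before on := hit || (!on): c
Before skip: c
Before c := on: on
Then branch requires on; else branch requires on.
Before the if: (((!done) ==> on) ==> on) && ((!((!done) ==> on)) ==> on)
Answer: WP = (((!done) ==> on) ==> on) && ((!((!done) ==> on)) ==> on)


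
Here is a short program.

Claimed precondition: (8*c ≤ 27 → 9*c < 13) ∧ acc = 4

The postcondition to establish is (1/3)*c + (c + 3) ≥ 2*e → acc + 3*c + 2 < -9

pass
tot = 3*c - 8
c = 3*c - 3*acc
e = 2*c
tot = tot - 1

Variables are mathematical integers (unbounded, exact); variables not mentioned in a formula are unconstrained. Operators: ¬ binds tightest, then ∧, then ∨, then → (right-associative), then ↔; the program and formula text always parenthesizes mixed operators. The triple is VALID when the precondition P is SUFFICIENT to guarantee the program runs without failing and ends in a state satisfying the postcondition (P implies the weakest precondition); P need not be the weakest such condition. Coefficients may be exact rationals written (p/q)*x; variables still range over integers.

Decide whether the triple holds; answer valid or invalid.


Working backward. After the program, the postcondition (1/3)*c + (c + 3) ≥ 2*e → acc + 3*c + 2 < -9 must hold; in canonical form it is (4/3)*c ≥ 2*e - 3 → acc + 3*c < -11.
Before tot := tot - 1: (4/3)*c ≥ 2*e - 3 → acc + 3*c < -11
Before e := 2*c: (8/3)*c ≤ 3 → acc + 3*c < -11
Before c := 3*c - 3*acc: 8*c ≤ 8*acc + 3 → 9*c < 8*acc - 11
Before tot := 3*c - 8: 8*c ≤ 8*acc + 3 → 9*c < 8*acc - 11
Before skip: 8*c ≤ 8*acc + 3 → 9*c < 8*acc - 11
The weakest precondition is 8*c ≤ 8*acc + 3 → 9*c < 8*acc - 11.
Check whether (8*c ≤ 27 → 9*c < 13) ∧ acc = 4 implies it.
Countermodel: at the initial state acc = 4, c = 4, the precondition holds but the weakest precondition fails.
Answer: invalid


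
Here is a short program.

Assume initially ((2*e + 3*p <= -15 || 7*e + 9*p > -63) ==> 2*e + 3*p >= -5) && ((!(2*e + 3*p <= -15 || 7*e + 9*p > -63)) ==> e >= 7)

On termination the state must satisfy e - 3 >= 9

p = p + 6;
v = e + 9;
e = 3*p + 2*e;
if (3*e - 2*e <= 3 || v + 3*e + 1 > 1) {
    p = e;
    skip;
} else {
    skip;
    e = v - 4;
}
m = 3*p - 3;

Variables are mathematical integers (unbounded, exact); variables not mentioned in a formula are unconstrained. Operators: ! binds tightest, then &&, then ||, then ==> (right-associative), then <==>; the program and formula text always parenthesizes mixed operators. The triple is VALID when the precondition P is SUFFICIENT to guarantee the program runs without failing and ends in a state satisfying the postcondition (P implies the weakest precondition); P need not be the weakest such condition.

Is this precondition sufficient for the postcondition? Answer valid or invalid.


Working backward. After the program, the postcondition e - 3 >= 9 must hold; in canonical form it is e >= 12.
Before m := 3*p - 3: e >= 12
Then branch requires e >= 12; else branch requires v >= 16.
Before the if: ((e <= 3 || 3*e + v > 0) ==> e >= 12) && ((!(e <= 3 || 3*e + v > 0)) ==> v >= 16)
Before e := 3*p + 2*e: ((2*e + 3*p <= 3 || 6*e + 9*p + v > 0) ==> 2*e + 3*p >= 12) && ((!(2*e + 3*p <= 3 || 6*e + 9*p + v > 0)) ==> v >= 16)
Before v := e + 9: ((2*e + 3*p <= 3 || 7*e + 9*p > -9) ==> 2*e + 3*p >= 12) && ((!(2*e + 3*p <= 3 || 7*e + 9*p > -9)) ==> e >= 7)
Before p := p + 6: ((2*e + 3*p <= -15 || 7*e + 9*p > -63) ==> 2*e + 3*p >= -6) && ((!(2*e + 3*p <= -15 || 7*e + 9*p > -63)) ==> e >= 7)
The weakest precondition is ((2*e + 3*p <= -15 || 7*e + 9*p > -63) ==> 2*e + 3*p >= -6) && ((!(2*e + 3*p <= -15 || 7*e + 9*p > -63)) ==> e >= 7).
Check whether ((2*e + 3*p <= -15 || 7*e + 9*p > -63) ==> 2*e + 3*p >= -5) && ((!(2*e + 3*p <= -15 || 7*e + 9*p > -63)) ==> e >= 7) implies it.
Every state satisfying the precondition satisfies the weakest precondition: the implication holds.
Answer: valid


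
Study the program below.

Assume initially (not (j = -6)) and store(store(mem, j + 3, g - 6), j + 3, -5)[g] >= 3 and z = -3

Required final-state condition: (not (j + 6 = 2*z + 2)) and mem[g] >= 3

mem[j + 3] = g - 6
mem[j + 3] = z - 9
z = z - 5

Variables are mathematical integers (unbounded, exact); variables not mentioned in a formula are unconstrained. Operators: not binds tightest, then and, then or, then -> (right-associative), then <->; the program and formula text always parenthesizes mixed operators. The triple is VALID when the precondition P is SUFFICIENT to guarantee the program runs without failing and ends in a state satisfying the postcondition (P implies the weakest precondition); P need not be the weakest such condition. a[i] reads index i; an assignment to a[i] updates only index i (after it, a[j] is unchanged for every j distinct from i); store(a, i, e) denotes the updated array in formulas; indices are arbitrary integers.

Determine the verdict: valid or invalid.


Working backward. After the program, the postcondition (not (j + 6 = 2*z + 2)) and mem[g] >= 3 must hold; in canonical form it is (not (j = 2*z - 4)) and mem[g] >= 3.
Before z := z - 5: (not (j = 2*z - 14)) and mem[g] >= 3
Before mem[j + 3] := z - 9: (not (j = 2*z - 14)) and store(mem, j + 3, z - 9)[g] >= 3
Before mem[j + 3] := g - 6: (not (j = 2*z - 14)) and store(store(mem, j + 3, g - 6), j + 3, z - 9)[g] >= 3
The weakest precondition is (not (j = 2*z - 14)) and store(store(mem, j + 3, g - 6), j + 3, z - 9)[g] >= 3.
Check whether (not (j = -6)) and store(store(mem, j + 3, g - 6), j + 3, -5)[g] >= 3 and z = -3 implies it.
Countermodel: at the initial state g = 5, j = -20, mem = {[-17] = 4, [5] = 3, elsewhere 4}, z = -3, the precondition holds but the weakest precondition fails.
Answer: invalid


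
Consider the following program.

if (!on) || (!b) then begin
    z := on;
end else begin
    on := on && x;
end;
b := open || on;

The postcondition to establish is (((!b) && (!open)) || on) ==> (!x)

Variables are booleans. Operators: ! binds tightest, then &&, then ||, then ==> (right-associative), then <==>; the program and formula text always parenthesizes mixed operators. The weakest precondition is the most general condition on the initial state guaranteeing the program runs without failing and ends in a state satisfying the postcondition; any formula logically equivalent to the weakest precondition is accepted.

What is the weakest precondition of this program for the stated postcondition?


Working backward. After the program, (((!b) && (!open)) || on) ==> (!x) must hold.
Before b := open || on: (((!(open || on)) && (!open)) || on) ==> (!x)
Then branch requires (((!(open || on)) && (!open)) || on) ==> (!x); else branch requires (((!(open || (on && x))) && (!open)) || (on && x)) ==> (!x).
Before the if: (((!on) || (!b)) ==> ((((!(open || on)) && (!open)) || on) ==> (!x))) && ((!((!on) || (!b))) ==> ((((!(open || (on && x))) && (!open)) || (on && x)) ==> (!x)))
Answer: WP = (((!on) || (!b)) ==> ((((!(open || on)) && (!open)) || on) ==> (!x))) && ((!((!on) || (!b))) ==> ((((!(open || (on && x))) && (!open)) || (on && x)) ==> (!x)))


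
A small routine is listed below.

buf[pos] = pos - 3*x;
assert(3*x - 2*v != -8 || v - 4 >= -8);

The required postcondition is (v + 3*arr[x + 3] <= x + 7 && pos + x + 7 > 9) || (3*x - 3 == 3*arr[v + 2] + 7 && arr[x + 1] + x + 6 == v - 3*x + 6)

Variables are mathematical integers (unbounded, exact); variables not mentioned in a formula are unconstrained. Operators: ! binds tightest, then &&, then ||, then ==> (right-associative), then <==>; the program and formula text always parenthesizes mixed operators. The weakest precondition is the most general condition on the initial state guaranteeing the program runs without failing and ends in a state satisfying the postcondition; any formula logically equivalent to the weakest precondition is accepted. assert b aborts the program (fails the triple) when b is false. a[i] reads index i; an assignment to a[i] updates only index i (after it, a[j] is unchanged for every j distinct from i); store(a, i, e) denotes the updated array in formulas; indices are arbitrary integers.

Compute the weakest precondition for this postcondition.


Working backward. After the program, the postcondition (v + 3*arr[x + 3] <= x + 7 && pos + x + 7 > 9) || (3*x - 3 == 3*arr[v + 2] + 7 && arr[x + 1] + x + 6 == v - 3*x + 6) must hold; in canonical form it is (3*arr[x + 3] + v <= x + 7 && pos + x > 2) || (3*x == 3*arr[v + 2] + 10 && arr[x + 1] + 4*x == v).
Before assert 3*x - 2*v != -8 || v - 4 >= -8: (3*x != 2*v - 8 || v >= -4) && ((3*arr[x + 3] + v <= x + 7 && pos + x > 2) || (3*x == 3*arr[v + 2] + 10 && arr[x + 1] + 4*x == v))
Before buf[pos] := pos - 3*x: (3*x != 2*v - 8 || v >= -4) && ((3*arr[x + 3] + v <= x + 7 && pos + x > 2) || (3*x == 3*arr[v + 2] + 10 && arr[x + 1] + 4*x == v))
Answer: WP = (3*x != 2*v - 8 || v >= -4) && ((3*arr[x + 3] + v <= x + 7 && pos + x > 2) || (3*x == 3*arr[v + 2] + 10 && arr[x + 1] + 4*x == v))


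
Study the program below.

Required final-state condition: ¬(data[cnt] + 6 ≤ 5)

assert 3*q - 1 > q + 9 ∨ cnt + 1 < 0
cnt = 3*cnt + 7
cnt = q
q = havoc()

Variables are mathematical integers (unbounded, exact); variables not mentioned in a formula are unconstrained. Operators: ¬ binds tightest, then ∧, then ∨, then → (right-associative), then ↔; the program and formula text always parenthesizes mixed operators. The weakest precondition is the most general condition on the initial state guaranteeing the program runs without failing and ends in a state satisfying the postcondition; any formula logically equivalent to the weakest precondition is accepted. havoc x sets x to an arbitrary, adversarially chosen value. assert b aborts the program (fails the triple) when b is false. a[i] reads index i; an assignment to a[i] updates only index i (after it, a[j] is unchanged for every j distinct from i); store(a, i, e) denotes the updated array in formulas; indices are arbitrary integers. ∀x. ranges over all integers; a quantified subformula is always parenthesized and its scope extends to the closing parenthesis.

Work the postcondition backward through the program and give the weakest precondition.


Working backward. After the program, the postcondition ¬(data[cnt] + 6 ≤ 5) must hold; in canonical form it is ¬(data[cnt] ≤ -1).
Before havoc q: ¬(data[cnt] ≤ -1)
Before cnt := q: ¬(data[q] ≤ -1)
Before cnt := 3*cnt + 7: ¬(data[q] ≤ -1)
Before assert 3*q - 1 > q + 9 ∨ cnt + 1 < 0: (2*q > 10 ∨ cnt < -1) ∧ (¬(data[q] ≤ -1))
Answer: WP = (2*q > 10 ∨ cnt < -1) ∧ (¬(data[q] ≤ -1))


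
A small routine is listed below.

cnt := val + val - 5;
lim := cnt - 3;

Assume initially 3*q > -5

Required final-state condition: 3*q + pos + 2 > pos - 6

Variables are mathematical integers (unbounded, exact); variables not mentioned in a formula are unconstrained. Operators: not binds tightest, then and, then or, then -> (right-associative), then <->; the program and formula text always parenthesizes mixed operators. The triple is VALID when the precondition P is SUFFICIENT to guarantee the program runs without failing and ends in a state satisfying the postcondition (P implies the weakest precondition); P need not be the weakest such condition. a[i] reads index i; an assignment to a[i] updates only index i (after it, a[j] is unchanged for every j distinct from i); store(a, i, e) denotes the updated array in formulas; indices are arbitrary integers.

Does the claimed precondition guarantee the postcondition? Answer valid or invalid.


Working backward. After the program, the postcondition 3*q + pos + 2 > pos - 6 must hold; in canonical form it is 3*q > -8.
Before lim := cnt - 3: 3*q > -8
Before cnt := val + val - 5: 3*q > -8
The weakest precondition is 3*q > -8.
Check whether 3*q > -5 implies it.
Every state satisfying the precondition satisfies the weakest precondition: the implication holds.
Answer: valid


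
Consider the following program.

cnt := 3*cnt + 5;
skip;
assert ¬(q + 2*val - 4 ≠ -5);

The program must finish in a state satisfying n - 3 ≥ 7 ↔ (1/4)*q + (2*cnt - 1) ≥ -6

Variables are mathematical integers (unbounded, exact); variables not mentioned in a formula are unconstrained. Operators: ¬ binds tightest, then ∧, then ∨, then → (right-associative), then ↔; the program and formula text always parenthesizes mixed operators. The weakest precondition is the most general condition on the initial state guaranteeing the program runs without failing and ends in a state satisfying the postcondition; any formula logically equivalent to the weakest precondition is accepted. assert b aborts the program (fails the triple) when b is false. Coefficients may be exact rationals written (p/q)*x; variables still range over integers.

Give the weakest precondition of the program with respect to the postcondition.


Working backward. After the program, the postcondition n - 3 ≥ 7 ↔ (1/4)*q + (2*cnt - 1) ≥ -6 must hold; in canonical form it is n ≥ 10 ↔ 2*cnt + (1/4)*q ≥ -5.
Before assert ¬(q + 2*val - 4 ≠ -5): (¬(q + 2*val ≠ -1)) ∧ (n ≥ 10 ↔ 2*cnt + (1/4)*q ≥ -5)
Before skip: (¬(q + 2*val ≠ -1)) ∧ (n ≥ 10 ↔ 2*cnt + (1/4)*q ≥ -5)
Before cnt := 3*cnt + 5: (¬(q + 2*val ≠ -1)) ∧ (n ≥ 10 ↔ 6*cnt + (1/4)*q ≥ -15)
Answer: WP = (¬(q + 2*val ≠ -1)) ∧ (n ≥ 10 ↔ 6*cnt + (1/4)*q ≥ -15)
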